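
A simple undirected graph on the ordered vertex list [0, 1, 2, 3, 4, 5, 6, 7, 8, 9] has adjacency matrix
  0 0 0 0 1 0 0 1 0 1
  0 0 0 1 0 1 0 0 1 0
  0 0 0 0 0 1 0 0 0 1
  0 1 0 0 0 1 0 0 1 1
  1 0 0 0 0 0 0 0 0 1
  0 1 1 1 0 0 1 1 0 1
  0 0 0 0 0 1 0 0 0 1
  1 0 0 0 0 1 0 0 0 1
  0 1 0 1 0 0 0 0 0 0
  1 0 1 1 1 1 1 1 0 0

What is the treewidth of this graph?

A width-2 tree decomposition is:
Bags: B1 = {5, 7, 9}  B2 = {3, 5, 9}  B3 = {5, 6, 9}  B4 = {1, 3, 5}  B5 = {1, 3, 8}  B6 = {0, 7, 9}  B7 = {0, 4, 9}  B8 = {2, 5, 9}
Tree: B1–B2, B1–B3, B2–B4, B4–B5, B1–B6, B6–B7, B1–B8
The largest bag has 3 vertices, giving width 2; this decomposition certifies tw(G) ≤ 2. For the lower bound, the 3 vertices {1, 3, 8} are pairwise adjacent, and any tree decomposition puts a clique entirely inside one bag — forcing width ≥ 2. The upper and lower bounds meet at 2, so that is the treewidth.

2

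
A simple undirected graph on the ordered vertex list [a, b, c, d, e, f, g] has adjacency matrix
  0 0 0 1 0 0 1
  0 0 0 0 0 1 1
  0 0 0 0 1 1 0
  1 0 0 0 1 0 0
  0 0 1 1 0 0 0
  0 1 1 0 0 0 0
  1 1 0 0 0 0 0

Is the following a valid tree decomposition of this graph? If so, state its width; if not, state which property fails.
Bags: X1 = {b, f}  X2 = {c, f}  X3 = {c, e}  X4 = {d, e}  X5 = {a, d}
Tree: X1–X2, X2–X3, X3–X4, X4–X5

A tree decomposition must satisfy three properties: every vertex lies in some bag; for every edge, both endpoints lie together in some bag; and for every vertex, the bags containing it form a connected subtree. Here vertex g appears in no bag, so the decomposition is invalid.

No — vertex g appears in no bag.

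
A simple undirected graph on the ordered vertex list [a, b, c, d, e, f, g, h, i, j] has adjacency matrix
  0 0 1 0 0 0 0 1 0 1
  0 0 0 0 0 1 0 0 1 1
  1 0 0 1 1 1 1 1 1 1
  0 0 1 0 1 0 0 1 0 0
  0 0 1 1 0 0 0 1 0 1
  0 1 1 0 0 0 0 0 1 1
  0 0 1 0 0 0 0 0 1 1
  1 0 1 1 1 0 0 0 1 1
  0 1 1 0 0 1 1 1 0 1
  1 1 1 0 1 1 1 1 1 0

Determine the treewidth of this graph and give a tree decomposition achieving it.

Treewidth 3.
One optimal decomposition is:
Bags: B1 = {a, c, h, j}  B2 = {c, e, h, j}  B3 = {c, h, i, j}  B4 = {c, g, i, j}  B5 = {c, d, e, h}  B6 = {c, f, i, j}  B7 = {b, f, i, j}
Tree: B1–B2, B2–B3, B3–B4, B2–B5, B4–B6, B6–B7

Each bag holds 4 vertices, so the decomposition has width 3, which upper-bounds the treewidth. For the lower bound, the 4 vertices {c, d, e, h} are pairwise adjacent, and any tree decomposition puts a clique entirely inside one bag — forcing width ≥ 3. Combining the bounds, tw(G) = 3.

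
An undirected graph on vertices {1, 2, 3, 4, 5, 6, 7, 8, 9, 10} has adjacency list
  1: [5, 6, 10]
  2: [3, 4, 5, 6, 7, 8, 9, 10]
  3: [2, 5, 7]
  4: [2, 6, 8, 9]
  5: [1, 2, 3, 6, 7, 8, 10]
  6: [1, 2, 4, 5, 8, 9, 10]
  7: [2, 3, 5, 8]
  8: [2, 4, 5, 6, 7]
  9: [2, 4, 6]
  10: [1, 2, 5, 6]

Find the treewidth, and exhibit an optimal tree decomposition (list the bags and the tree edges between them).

Each bag holds 4 vertices, so the decomposition has width 3, which upper-bounds the treewidth. Conversely, {1, 5, 6, 10} is a clique of size 4, and the vertices of any clique must share a bag in every tree decomposition; so some bag has ≥ 4 vertices and tw(G) ≥ 3. The upper and lower bounds meet at 3, so that is the treewidth.

Treewidth 3.
One optimal decomposition is:
Bags: B1 = {2, 5, 6, 8}  B2 = {2, 5, 7, 8}  B3 = {2, 5, 6, 10}  B4 = {1, 5, 6, 10}  B5 = {2, 3, 5, 7}  B6 = {2, 4, 6, 8}  B7 = {2, 4, 6, 9}
Tree: B1–B2, B1–B3, B3–B4, B2–B5, B1–B6, B6–B7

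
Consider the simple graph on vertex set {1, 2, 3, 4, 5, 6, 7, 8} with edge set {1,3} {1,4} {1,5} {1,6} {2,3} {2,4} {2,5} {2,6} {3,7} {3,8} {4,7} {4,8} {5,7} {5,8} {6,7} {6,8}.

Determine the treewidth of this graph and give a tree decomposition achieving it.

Treewidth 4.
Bags: B1 = {3, 4, 5, 6, 8}  B2 = {2, 3, 4, 5, 6}  B3 = {3, 4, 5, 6, 7}  B4 = {1, 3, 4, 5, 6}
Tree: B1–B2, B2–B3, B3–B4

The largest bag has 5 vertices, giving width 4; this decomposition certifies tw(G) ≤ 4. For the lower bound: the 5 vertex sets {4,8}, {2,6}, {5,7}, {3}, {1} are disjoint, each induces a connected subgraph, and every pair is joined by at least one edge of G. Contracting each set to a single vertex therefore yields K_{5} as a minor, and since treewidth is minor-monotone, tw(G) ≥ tw(K_{5}) = 4. Therefore the treewidth is 4.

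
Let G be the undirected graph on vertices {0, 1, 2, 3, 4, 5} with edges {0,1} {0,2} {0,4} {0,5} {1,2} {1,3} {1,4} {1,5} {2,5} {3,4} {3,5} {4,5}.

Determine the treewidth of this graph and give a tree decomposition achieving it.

Treewidth 3.
One such decomposition:
Bags: B1 = {1, 3, 4, 5}  B2 = {0, 1, 4, 5}  B3 = {0, 1, 2, 5}
Tree: B1–B2, B2–B3

Each bag holds 4 vertices, so the decomposition has width 3, which upper-bounds the treewidth. Conversely, {0, 1, 2, 5} is a clique of size 4, and the vertices of any clique must share a bag in every tree decomposition; so some bag has ≥ 4 vertices and tw(G) ≥ 3. Therefore the treewidth is 3.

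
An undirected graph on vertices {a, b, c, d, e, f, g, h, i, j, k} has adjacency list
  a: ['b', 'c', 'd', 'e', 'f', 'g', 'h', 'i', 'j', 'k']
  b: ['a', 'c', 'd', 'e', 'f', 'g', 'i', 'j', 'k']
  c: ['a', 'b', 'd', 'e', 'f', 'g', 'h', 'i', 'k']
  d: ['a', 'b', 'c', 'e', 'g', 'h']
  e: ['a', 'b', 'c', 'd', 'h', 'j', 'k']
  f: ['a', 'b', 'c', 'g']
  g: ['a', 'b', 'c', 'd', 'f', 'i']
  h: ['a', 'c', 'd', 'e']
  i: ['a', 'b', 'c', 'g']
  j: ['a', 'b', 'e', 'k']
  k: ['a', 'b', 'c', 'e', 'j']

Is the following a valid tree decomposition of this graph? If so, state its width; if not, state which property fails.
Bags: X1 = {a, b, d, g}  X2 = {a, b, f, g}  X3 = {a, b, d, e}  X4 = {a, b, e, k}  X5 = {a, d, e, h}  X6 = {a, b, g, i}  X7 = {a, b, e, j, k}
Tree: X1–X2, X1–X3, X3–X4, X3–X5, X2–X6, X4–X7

A tree decomposition must satisfy three properties: every vertex lies in some bag; for every edge, both endpoints lie together in some bag; and for every vertex, the bags containing it form a connected subtree. Here vertex c appears in no bag, so the decomposition is invalid.

No — vertex c appears in no bag.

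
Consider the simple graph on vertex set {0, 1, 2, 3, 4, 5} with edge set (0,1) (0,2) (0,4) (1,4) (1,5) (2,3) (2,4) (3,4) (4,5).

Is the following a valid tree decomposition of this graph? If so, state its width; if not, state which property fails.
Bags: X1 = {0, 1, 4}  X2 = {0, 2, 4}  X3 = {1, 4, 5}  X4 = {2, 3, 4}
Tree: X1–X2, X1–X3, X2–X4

Yes; width 2.

Vertex coverage: the bags together contain {0, 1, 2, 3, 4, 5}, the full vertex set. Edge coverage: each edge of G has both endpoints in at least one bag. Running intersection: for every vertex, the bags containing it form a connected subtree. All three properties hold, so this is a valid tree decomposition of width max|bag| − 1 = 2, and hence tw(G) ≤ 2.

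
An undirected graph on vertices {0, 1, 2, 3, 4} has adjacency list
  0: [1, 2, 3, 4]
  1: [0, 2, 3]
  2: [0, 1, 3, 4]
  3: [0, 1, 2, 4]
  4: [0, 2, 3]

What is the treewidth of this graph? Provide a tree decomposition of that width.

Each bag holds 4 vertices, so the decomposition has width 3, which upper-bounds the treewidth. Conversely, {0, 1, 2, 3} is a clique of size 4, and the vertices of any clique must share a bag in every tree decomposition; so some bag has ≥ 4 vertices and tw(G) ≥ 3. Therefore the treewidth is 3.

Treewidth 3.
One such decomposition:
Bags: B1 = {0, 1, 2, 3}  B2 = {0, 2, 3, 4}
Tree: B1–B2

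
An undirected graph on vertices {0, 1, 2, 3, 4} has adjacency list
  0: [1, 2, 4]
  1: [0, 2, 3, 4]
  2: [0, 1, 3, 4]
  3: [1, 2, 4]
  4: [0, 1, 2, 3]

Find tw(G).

3

A width-3 tree decomposition is:
Bags: B1 = {1, 2, 3, 4}  B2 = {0, 1, 2, 4}
Tree: B1–B2
Every bag has size at most 4, so the width is 4 − 1 = 3 and tw(G) ≤ 3. For the lower bound, the 4 vertices {0, 1, 2, 4} are pairwise adjacent, and any tree decomposition puts a clique entirely inside one bag — forcing width ≥ 3. Therefore the treewidth is 3.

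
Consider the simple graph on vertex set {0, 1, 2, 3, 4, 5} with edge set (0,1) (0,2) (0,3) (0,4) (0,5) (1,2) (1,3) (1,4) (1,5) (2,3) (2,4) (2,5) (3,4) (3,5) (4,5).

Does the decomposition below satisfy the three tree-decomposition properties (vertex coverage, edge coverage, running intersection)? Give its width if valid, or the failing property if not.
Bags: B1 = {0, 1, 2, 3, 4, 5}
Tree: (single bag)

Every vertex of G appears in some bag (union = {0, 1, 2, 3, 4, 5}); every edge is covered by a bag; and for each vertex v the set of bags containing v is connected in the bag tree. The decomposition is therefore valid. The largest bag has 6 vertices, so the width is 5.

Yes; width 5.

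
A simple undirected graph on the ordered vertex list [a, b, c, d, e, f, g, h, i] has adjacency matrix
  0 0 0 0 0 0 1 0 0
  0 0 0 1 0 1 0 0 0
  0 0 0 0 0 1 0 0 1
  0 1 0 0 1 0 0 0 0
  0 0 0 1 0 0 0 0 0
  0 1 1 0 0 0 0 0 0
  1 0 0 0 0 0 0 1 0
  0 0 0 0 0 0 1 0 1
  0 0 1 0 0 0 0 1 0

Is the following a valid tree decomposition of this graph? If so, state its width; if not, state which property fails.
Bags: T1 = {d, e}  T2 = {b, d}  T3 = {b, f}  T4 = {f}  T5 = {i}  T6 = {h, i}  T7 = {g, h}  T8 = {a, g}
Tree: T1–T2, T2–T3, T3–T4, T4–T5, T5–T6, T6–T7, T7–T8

No — vertex c appears in no bag.

A tree decomposition must satisfy three properties: every vertex lies in some bag; for every edge, both endpoints lie together in some bag; and for every vertex, the bags containing it form a connected subtree. Here vertex c appears in no bag, so the decomposition is invalid.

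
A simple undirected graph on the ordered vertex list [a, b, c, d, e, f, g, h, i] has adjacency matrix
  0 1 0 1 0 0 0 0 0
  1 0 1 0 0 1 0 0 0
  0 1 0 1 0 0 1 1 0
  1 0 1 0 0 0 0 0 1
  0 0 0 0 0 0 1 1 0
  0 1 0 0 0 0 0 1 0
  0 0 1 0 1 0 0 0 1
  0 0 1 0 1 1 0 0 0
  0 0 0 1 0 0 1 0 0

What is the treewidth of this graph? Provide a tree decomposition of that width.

Every bag has size at most 4, so the width is 4 − 1 = 3 and tw(G) ≤ 3. For the lower bound: the 4 vertex sets {e,g,i}, {d}, {c}, {a,b,f,h} are disjoint, each induces a connected subgraph, and every pair is joined by at least one edge of G. Contracting each set to a single vertex therefore yields K_{4} as a minor, and since treewidth is minor-monotone, tw(G) ≥ tw(K_{4}) = 3. Combining the bounds, tw(G) = 3.

Treewidth 3.
One such decomposition:
Bags: B1 = {d, e, g, i}  B2 = {c, d, e, g}  B3 = {c, d, e, h}  B4 = {a, c, d, h}  B5 = {a, b, c, h}  B6 = {a, b, f, h}
Tree: B1–B2, B2–B3, B3–B4, B4–B5, B5–B6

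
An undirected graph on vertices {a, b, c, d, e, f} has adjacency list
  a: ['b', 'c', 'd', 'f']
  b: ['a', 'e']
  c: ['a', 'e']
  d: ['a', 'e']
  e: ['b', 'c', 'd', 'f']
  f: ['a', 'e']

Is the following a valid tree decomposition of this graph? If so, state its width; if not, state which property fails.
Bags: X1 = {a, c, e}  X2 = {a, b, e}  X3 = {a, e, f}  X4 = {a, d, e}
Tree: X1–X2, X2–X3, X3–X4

Vertex coverage: the bags together contain {a, b, c, d, e, f}, the full vertex set. Edge coverage: each edge of G has both endpoints in at least one bag. Running intersection: for every vertex, the bags containing it form a connected subtree. All three properties hold, so this is a valid tree decomposition of width max|bag| − 1 = 2, and hence tw(G) ≤ 2.

Yes; width 2.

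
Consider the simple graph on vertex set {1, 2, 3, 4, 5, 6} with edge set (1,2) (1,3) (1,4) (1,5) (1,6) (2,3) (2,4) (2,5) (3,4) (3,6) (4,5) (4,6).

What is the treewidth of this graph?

3

A width-3 tree decomposition is:
Bags: B1 = {1, 3, 4, 6}  B2 = {1, 2, 3, 4}  B3 = {1, 2, 4, 5}
Tree: B1–B2, B2–B3
The largest bag has 4 vertices, giving width 3; this decomposition certifies tw(G) ≤ 3. For the lower bound, the 4 vertices {1, 2, 3, 4} are pairwise adjacent, and any tree decomposition puts a clique entirely inside one bag — forcing width ≥ 3. Combining the bounds, tw(G) = 3.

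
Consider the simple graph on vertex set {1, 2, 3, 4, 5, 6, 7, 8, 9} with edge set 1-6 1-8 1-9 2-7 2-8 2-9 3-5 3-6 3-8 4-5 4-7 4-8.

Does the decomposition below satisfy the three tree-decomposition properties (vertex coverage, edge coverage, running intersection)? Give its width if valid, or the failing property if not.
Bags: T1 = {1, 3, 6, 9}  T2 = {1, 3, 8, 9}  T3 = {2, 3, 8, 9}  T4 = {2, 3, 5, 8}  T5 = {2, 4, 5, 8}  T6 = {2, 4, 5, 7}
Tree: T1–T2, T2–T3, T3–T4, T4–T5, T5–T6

Yes; width 3.

Checking the three conditions: (i) the bags cover all of {1, 2, 3, 4, 5, 6, 7, 8, 9}; (ii) for each edge, some bag contains both endpoints; (iii) the bags containing any fixed vertex form a subtree. All hold, so the decomposition is valid with width 4 − 1 = 3.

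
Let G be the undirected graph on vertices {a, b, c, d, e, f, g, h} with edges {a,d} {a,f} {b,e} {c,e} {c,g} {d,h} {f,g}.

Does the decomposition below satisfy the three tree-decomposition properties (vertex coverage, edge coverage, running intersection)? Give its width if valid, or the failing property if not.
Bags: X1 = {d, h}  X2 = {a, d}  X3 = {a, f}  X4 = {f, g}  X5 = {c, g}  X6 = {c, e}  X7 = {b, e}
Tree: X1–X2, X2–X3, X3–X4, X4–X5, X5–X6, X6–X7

Vertex coverage: the bags together contain {a, b, c, d, e, f, g, h}, the full vertex set. Edge coverage: each edge of G has both endpoints in at least one bag. Running intersection: for every vertex, the bags containing it form a connected subtree. All three properties hold, so this is a valid tree decomposition of width max|bag| − 1 = 1, and hence tw(G) ≤ 1.

Yes; width 1.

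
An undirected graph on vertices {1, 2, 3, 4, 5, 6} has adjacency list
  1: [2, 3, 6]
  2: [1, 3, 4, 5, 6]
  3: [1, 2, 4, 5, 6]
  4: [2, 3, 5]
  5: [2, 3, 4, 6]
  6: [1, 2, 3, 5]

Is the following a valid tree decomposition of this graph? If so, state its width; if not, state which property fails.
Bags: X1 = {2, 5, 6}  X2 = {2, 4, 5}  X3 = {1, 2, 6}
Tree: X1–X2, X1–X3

A tree decomposition must satisfy three properties: every vertex lies in some bag; for every edge, both endpoints lie together in some bag; and for every vertex, the bags containing it form a connected subtree. Here vertex 3 appears in no bag, so the decomposition is invalid.

No — vertex 3 appears in no bag.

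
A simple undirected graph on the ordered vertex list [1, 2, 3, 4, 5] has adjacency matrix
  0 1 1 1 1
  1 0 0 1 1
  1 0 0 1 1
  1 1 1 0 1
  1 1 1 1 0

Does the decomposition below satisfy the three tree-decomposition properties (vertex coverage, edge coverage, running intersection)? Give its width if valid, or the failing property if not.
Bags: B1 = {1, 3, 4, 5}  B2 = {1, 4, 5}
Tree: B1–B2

A tree decomposition must satisfy three properties: every vertex lies in some bag; for every edge, both endpoints lie together in some bag; and for every vertex, the bags containing it form a connected subtree. Here vertex 2 appears in no bag, so the decomposition is invalid.

No — vertex 2 appears in no bag.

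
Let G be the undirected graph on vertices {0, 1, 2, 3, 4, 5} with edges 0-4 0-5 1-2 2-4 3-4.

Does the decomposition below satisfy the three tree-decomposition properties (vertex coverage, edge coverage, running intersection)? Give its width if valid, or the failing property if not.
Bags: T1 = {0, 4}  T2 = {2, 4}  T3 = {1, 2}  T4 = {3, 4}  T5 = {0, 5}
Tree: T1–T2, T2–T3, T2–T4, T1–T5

Yes; width 1.

Vertex coverage: the bags together contain {0, 1, 2, 3, 4, 5}, the full vertex set. Edge coverage: each edge of G has both endpoints in at least one bag. Running intersection: for every vertex, the bags containing it form a connected subtree. All three properties hold, so this is a valid tree decomposition of width max|bag| − 1 = 1, and hence tw(G) ≤ 1.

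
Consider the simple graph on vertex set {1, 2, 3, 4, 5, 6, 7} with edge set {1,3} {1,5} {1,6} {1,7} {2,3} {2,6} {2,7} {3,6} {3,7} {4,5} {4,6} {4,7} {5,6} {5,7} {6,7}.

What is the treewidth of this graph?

A width-3 tree decomposition is:
Bags: B1 = {4, 5, 6, 7}  B2 = {1, 5, 6, 7}  B3 = {1, 3, 6, 7}  B4 = {2, 3, 6, 7}
Tree: B1–B2, B2–B3, B3–B4
Every bag has size at most 4, so the width is 4 − 1 = 3 and tw(G) ≤ 3. On the other hand G contains the 4-clique {1, 3, 6, 7}. A clique must lie in a single bag of any decomposition, so no decomposition can have width below 3. Combining the bounds, tw(G) = 3.

3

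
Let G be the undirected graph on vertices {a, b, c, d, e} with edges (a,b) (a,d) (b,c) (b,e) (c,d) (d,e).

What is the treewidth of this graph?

2

A width-2 tree decomposition is:
Bags: B1 = {a, b, d}  B2 = {b, d, e}  B3 = {b, c, d}
Tree: B1–B2, B2–B3
Each bag holds 3 vertices, so the decomposition has width 2, which upper-bounds the treewidth. Since b–a–d–e–b is a cycle in G, G is not acyclic. Forests are exactly the graphs of treewidth ≤ 1, so tw(G) ≥ 2. The upper and lower bounds meet at 2, so that is the treewidth.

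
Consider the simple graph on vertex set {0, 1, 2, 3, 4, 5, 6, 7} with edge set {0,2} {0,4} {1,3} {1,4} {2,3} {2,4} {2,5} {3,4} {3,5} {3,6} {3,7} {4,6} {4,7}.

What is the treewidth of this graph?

A width-2 tree decomposition is:
Bags: B1 = {3, 4, 6}  B2 = {2, 3, 4}  B3 = {0, 2, 4}  B4 = {2, 3, 5}  B5 = {3, 4, 7}  B6 = {1, 3, 4}
Tree: B1–B2, B2–B3, B2–B4, B2–B5, B5–B6
Each bag holds 3 vertices, so the decomposition has width 2, which upper-bounds the treewidth. For the lower bound, the 3 vertices {0, 2, 4} are pairwise adjacent, and any tree decomposition puts a clique entirely inside one bag — forcing width ≥ 2. Therefore the treewidth is 2.

2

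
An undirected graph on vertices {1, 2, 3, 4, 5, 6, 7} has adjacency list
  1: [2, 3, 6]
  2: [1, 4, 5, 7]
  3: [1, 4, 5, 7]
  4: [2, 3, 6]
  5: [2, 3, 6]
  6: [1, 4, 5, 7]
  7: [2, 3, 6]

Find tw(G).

A width-3 tree decomposition is:
Bags: B1 = {2, 3, 6, 7}  B2 = {2, 3, 4, 6}  B3 = {2, 3, 5, 6}  B4 = {1, 2, 3, 6}
Tree: B1–B2, B2–B3, B3–B4
Every bag has size at most 4, so the width is 4 − 1 = 3 and tw(G) ≤ 3. For the lower bound: the 4 vertex sets {2,7}, {3,4}, {6}, {5} are disjoint, each induces a connected subgraph, and every pair is joined by at least one edge of G. Contracting each set to a single vertex therefore yields K_{4} as a minor, and since treewidth is minor-monotone, tw(G) ≥ tw(K_{4}) = 3. Therefore the treewidth is 3.

3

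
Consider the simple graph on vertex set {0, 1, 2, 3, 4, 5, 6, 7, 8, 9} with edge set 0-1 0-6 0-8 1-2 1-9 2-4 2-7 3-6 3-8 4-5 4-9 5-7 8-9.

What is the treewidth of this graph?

2

A width-2 tree decomposition is:
Bags: B1 = {4, 5, 7}  B2 = {2, 4, 7}  B3 = {2, 4, 9}  B4 = {1, 2, 9}  B5 = {1, 8, 9}  B6 = {0, 1, 8}  B7 = {0, 3, 8}  B8 = {0, 3, 6}
Tree: B1–B2, B2–B3, B3–B4, B4–B5, B5–B6, B6–B7, B7–B8
The largest bag has 3 vertices, giving width 2; this decomposition certifies tw(G) ≤ 2. Since 5–7–2–4–5 is a cycle in G, G is not acyclic. Forests are exactly the graphs of treewidth ≤ 1, so tw(G) ≥ 2. Combining the bounds, tw(G) = 2.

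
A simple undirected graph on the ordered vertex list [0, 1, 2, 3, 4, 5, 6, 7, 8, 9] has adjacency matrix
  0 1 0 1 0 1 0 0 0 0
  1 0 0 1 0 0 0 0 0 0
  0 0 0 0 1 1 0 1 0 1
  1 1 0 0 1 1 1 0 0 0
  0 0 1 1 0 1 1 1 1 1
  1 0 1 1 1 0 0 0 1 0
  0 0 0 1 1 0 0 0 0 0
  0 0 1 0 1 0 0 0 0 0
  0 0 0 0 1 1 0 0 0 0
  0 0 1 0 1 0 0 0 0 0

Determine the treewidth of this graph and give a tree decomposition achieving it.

Each bag holds 3 vertices, so the decomposition has width 2, which upper-bounds the treewidth. Conversely, {0, 1, 3} is a clique of size 3, and the vertices of any clique must share a bag in every tree decomposition; so some bag has ≥ 3 vertices and tw(G) ≥ 2. The upper and lower bounds meet at 2, so that is the treewidth.

Treewidth 2.
One optimal decomposition is:
Bags: B1 = {3, 4, 5}  B2 = {2, 4, 5}  B3 = {4, 5, 8}  B4 = {3, 4, 6}  B5 = {0, 3, 5}  B6 = {2, 4, 9}  B7 = {2, 4, 7}  B8 = {0, 1, 3}
Tree: B1–B2, B1–B3, B1–B4, B1–B5, B2–B6, B6–B7, B5–B8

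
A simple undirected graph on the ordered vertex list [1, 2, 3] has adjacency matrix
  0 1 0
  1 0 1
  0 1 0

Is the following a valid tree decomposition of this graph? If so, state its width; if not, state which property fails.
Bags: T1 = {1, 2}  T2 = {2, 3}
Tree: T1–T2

Yes; width 1.

Vertex coverage: the bags together contain {1, 2, 3}, the full vertex set. Edge coverage: each edge of G has both endpoints in at least one bag. Running intersection: for every vertex, the bags containing it form a connected subtree. All three properties hold, so this is a valid tree decomposition of width max|bag| − 1 = 1, and hence tw(G) ≤ 1.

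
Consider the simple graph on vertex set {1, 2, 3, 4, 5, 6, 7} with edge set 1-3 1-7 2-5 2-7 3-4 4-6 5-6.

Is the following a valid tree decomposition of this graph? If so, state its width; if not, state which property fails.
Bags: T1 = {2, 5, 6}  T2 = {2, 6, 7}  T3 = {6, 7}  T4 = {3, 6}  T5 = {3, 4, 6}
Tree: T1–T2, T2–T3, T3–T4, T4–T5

No — vertex 1 appears in no bag.

A tree decomposition must satisfy three properties: every vertex lies in some bag; for every edge, both endpoints lie together in some bag; and for every vertex, the bags containing it form a connected subtree. Here vertex 1 appears in no bag, so the decomposition is invalid.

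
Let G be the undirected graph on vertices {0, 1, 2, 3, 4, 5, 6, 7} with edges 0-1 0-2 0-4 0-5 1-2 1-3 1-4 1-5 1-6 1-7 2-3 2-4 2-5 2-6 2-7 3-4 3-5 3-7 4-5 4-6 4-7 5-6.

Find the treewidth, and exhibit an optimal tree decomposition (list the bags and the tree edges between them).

Every bag has size at most 5, so the width is 5 − 1 = 4 and tw(G) ≤ 4. On the other hand G contains the 5-clique {0, 1, 2, 4, 5}. A clique must lie in a single bag of any decomposition, so no decomposition can have width below 4. Combining the bounds, tw(G) = 4.

Treewidth 4.
One such decomposition:
Bags: B1 = {1, 2, 4, 5, 6}  B2 = {0, 1, 2, 4, 5}  B3 = {1, 2, 3, 4, 5}  B4 = {1, 2, 3, 4, 7}
Tree: B1–B2, B1–B3, B3–B4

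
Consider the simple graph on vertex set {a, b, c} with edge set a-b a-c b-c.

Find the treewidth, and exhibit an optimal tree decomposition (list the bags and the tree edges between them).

With just one bag of size 3, the width is 3 − 1 = 2, so tw(G) ≤ 2. On the other hand G contains the 3-clique {a, b, c}. A clique must lie in a single bag of any decomposition, so no decomposition can have width below 2. Hence tw(G) = 2 exactly.

Treewidth 2.
One optimal decomposition is:
Bags: B1 = {a, b, c}
Tree: (single bag)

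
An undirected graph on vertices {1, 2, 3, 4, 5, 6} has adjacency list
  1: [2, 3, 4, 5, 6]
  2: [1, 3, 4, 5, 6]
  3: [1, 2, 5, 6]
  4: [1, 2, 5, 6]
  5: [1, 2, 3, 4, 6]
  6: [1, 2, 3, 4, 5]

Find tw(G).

4

A width-4 tree decomposition is:
Bags: B1 = {1, 2, 4, 5, 6}  B2 = {1, 2, 3, 5, 6}
Tree: B1–B2
Every bag has size at most 5, so the width is 5 − 1 = 4 and tw(G) ≤ 4. For the lower bound, the 5 vertices {1, 2, 3, 5, 6} are pairwise adjacent, and any tree decomposition puts a clique entirely inside one bag — forcing width ≥ 4. The upper and lower bounds meet at 4, so that is the treewidth.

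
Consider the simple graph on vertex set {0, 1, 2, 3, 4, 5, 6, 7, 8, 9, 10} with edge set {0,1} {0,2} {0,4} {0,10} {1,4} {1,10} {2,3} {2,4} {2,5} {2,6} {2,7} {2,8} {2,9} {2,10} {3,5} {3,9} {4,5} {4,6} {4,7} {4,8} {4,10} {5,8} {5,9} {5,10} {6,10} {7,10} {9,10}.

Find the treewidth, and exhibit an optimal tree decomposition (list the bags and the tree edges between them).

The largest bag has 4 vertices, giving width 3; this decomposition certifies tw(G) ≤ 3. For the lower bound, the 4 vertices {0, 1, 4, 10} are pairwise adjacent, and any tree decomposition puts a clique entirely inside one bag — forcing width ≥ 3. The upper and lower bounds meet at 3, so that is the treewidth.

Treewidth 3.
One such decomposition:
Bags: B1 = {2, 4, 5, 8}  B2 = {2, 4, 5, 10}  B3 = {2, 5, 9, 10}  B4 = {2, 3, 5, 9}  B5 = {0, 2, 4, 10}  B6 = {2, 4, 6, 10}  B7 = {2, 4, 7, 10}  B8 = {0, 1, 4, 10}
Tree: B1–B2, B2–B3, B3–B4, B2–B5, B2–B6, B2–B7, B5–B8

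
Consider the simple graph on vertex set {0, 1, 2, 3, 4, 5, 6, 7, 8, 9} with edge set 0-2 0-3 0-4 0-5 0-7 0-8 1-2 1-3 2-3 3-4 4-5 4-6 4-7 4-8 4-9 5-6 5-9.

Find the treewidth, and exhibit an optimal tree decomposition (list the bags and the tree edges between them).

The largest bag has 3 vertices, giving width 2; this decomposition certifies tw(G) ≤ 2. Conversely, {1, 2, 3} is a clique of size 3, and the vertices of any clique must share a bag in every tree decomposition; so some bag has ≥ 3 vertices and tw(G) ≥ 2. Hence tw(G) = 2 exactly.

Treewidth 2.
One optimal decomposition is:
Bags: B1 = {0, 4, 5}  B2 = {4, 5, 6}  B3 = {0, 4, 8}  B4 = {0, 4, 7}  B5 = {0, 3, 4}  B6 = {0, 2, 3}  B7 = {4, 5, 9}  B8 = {1, 2, 3}
Tree: B1–B2, B1–B3, B3–B4, B4–B5, B5–B6, B2–B7, B6–B8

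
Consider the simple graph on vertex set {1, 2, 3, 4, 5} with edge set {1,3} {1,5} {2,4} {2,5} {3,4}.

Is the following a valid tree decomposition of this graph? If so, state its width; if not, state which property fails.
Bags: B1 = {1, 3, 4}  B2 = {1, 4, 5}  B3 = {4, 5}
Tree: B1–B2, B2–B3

No — vertex 2 appears in no bag.

A tree decomposition must satisfy three properties: every vertex lies in some bag; for every edge, both endpoints lie together in some bag; and for every vertex, the bags containing it form a connected subtree. Here vertex 2 appears in no bag, so the decomposition is invalid.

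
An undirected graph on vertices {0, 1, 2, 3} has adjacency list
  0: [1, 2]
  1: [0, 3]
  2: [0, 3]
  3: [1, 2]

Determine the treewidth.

A width-2 tree decomposition is:
Bags: B1 = {1, 2, 3}  B2 = {0, 1, 2}
Tree: B1–B2
Every bag has size at most 3, so the width is 3 − 1 = 2 and tw(G) ≤ 2. Since 2–3–1–0–2 is a cycle in G, G is not acyclic. Forests are exactly the graphs of treewidth ≤ 1, so tw(G) ≥ 2. Combining the bounds, tw(G) = 2.

2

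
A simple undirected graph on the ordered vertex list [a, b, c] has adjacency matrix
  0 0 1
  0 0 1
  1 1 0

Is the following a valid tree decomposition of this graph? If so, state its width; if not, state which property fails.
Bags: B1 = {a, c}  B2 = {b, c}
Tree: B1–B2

Every vertex of G appears in some bag (union = {a, b, c}); every edge is covered by a bag; and for each vertex v the set of bags containing v is connected in the bag tree. The decomposition is therefore valid. The largest bag has 2 vertices, so the width is 1.

Yes; width 1.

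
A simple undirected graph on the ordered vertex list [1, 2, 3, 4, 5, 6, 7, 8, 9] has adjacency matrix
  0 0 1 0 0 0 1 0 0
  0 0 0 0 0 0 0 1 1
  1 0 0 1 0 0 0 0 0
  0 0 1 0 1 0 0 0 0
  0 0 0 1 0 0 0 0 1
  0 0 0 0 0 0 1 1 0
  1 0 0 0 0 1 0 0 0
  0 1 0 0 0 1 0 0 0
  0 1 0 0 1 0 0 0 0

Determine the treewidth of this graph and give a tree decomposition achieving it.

Treewidth 2.
Bags: B1 = {1, 6, 7}  B2 = {1, 6, 8}  B3 = {1, 2, 8}  B4 = {1, 2, 9}  B5 = {1, 5, 9}  B6 = {1, 4, 5}  B7 = {1, 3, 4}
Tree: B1–B2, B2–B3, B3–B4, B4–B5, B5–B6, B6–B7

Each bag holds 3 vertices, so the decomposition has width 2, which upper-bounds the treewidth. Since 1–7–6–8–2–9–5–4–3–1 is a cycle in G, G is not acyclic. Forests are exactly the graphs of treewidth ≤ 1, so tw(G) ≥ 2. Therefore the treewidth is 2.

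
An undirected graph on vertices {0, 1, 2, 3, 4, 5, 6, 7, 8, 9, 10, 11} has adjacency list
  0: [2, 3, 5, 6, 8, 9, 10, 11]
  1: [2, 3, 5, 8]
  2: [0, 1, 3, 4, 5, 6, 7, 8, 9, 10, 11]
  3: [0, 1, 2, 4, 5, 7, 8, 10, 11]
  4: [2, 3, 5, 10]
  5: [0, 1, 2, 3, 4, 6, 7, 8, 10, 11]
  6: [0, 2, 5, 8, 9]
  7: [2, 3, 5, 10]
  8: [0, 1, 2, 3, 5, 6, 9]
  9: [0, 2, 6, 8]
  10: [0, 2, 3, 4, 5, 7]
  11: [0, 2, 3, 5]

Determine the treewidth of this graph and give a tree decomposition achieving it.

Every bag has size at most 5, so the width is 5 − 1 = 4 and tw(G) ≤ 4. For the lower bound, the 5 vertices {0, 2, 6, 8, 9} are pairwise adjacent, and any tree decomposition puts a clique entirely inside one bag — forcing width ≥ 4. Hence tw(G) = 4 exactly.

Treewidth 4.
One such decomposition:
Bags: B1 = {0, 2, 3, 5, 8}  B2 = {0, 2, 3, 5, 10}  B3 = {0, 2, 5, 6, 8}  B4 = {2, 3, 5, 7, 10}  B5 = {0, 2, 6, 8, 9}  B6 = {2, 3, 4, 5, 10}  B7 = {1, 2, 3, 5, 8}  B8 = {0, 2, 3, 5, 11}
Tree: B1–B2, B1–B3, B2–B4, B3–B5, B2–B6, B1–B7, B2–B8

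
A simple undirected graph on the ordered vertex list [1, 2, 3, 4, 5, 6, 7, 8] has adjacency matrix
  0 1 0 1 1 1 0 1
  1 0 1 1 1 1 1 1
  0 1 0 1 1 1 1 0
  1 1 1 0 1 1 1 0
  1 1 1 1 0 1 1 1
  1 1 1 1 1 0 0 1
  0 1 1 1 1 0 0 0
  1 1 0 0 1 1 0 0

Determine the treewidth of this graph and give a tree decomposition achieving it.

Every bag has size at most 5, so the width is 5 − 1 = 4 and tw(G) ≤ 4. For the lower bound, the 5 vertices {1, 2, 5, 6, 8} are pairwise adjacent, and any tree decomposition puts a clique entirely inside one bag — forcing width ≥ 4. Combining the bounds, tw(G) = 4.

Treewidth 4.
One optimal decomposition is:
Bags: B1 = {1, 2, 4, 5, 6}  B2 = {1, 2, 5, 6, 8}  B3 = {2, 3, 4, 5, 6}  B4 = {2, 3, 4, 5, 7}
Tree: B1–B2, B1–B3, B3–B4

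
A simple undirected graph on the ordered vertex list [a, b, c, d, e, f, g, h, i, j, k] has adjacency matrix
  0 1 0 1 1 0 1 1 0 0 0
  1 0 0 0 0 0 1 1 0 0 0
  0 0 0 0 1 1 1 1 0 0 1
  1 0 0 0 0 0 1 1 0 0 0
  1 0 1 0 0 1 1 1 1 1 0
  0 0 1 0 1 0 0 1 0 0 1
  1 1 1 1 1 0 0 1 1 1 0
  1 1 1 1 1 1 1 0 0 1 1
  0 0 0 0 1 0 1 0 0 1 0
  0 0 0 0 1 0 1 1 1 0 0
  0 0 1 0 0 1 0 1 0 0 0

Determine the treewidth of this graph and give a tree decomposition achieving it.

Each bag holds 4 vertices, so the decomposition has width 3, which upper-bounds the treewidth. Conversely, {e, g, h, j} is a clique of size 4, and the vertices of any clique must share a bag in every tree decomposition; so some bag has ≥ 4 vertices and tw(G) ≥ 3. The upper and lower bounds meet at 3, so that is the treewidth.

Treewidth 3.
One optimal decomposition is:
Bags: B1 = {a, e, g, h}  B2 = {c, e, g, h}  B3 = {c, e, f, h}  B4 = {c, f, h, k}  B5 = {e, g, h, j}  B6 = {a, b, g, h}  B7 = {e, g, i, j}  B8 = {a, d, g, h}
Tree: B1–B2, B2–B3, B3–B4, B1–B5, B1–B6, B5–B7, B1–B8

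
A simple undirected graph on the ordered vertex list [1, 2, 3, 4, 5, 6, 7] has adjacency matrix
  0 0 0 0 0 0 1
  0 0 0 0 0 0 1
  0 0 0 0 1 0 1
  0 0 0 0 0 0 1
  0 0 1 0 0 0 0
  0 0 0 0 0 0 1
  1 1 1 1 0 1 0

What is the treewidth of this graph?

A width-1 tree decomposition is:
Bags: B1 = {2, 7}  B2 = {6, 7}  B3 = {4, 7}  B4 = {3, 7}  B5 = {1, 7}  B6 = {3, 5}
Tree: B1–B2, B1–B3, B2–B4, B4–B5, B4–B6
The largest bag has 2 vertices, giving width 1; this decomposition certifies tw(G) ≤ 1. Any graph with an edge has treewidth ≥ 1, and G has the edge 7–2. Hence tw(G) = 1 exactly.

1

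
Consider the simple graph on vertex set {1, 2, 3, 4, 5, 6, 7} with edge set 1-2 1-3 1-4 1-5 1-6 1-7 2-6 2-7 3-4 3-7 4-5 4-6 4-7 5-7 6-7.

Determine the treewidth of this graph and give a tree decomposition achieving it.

Every bag has size at most 4, so the width is 4 − 1 = 3 and tw(G) ≤ 3. Conversely, {1, 2, 6, 7} is a clique of size 4, and the vertices of any clique must share a bag in every tree decomposition; so some bag has ≥ 4 vertices and tw(G) ≥ 3. Therefore the treewidth is 3.

Treewidth 3.
One such decomposition:
Bags: B1 = {1, 2, 6, 7}  B2 = {1, 4, 6, 7}  B3 = {1, 4, 5, 7}  B4 = {1, 3, 4, 7}
Tree: B1–B2, B2–B3, B3–B4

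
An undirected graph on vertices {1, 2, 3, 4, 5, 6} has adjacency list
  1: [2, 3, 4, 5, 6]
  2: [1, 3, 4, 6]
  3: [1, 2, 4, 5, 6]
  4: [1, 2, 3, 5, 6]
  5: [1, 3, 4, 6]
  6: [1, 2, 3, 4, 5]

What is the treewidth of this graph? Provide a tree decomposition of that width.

Treewidth 4.
One such decomposition:
Bags: B1 = {1, 3, 4, 5, 6}  B2 = {1, 2, 3, 4, 6}
Tree: B1–B2

The largest bag has 5 vertices, giving width 4; this decomposition certifies tw(G) ≤ 4. Conversely, {1, 2, 3, 4, 6} is a clique of size 5, and the vertices of any clique must share a bag in every tree decomposition; so some bag has ≥ 5 vertices and tw(G) ≥ 4. Therefore the treewidth is 4.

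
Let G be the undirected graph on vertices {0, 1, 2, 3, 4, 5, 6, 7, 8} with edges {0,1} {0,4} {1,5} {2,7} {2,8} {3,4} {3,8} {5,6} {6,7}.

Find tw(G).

2

A width-2 tree decomposition is:
Bags: B1 = {0, 3, 4}  B2 = {0, 3, 8}  B3 = {0, 2, 8}  B4 = {0, 2, 7}  B5 = {0, 6, 7}  B6 = {0, 5, 6}  B7 = {0, 1, 5}
Tree: B1–B2, B2–B3, B3–B4, B4–B5, B5–B6, B6–B7
The largest bag has 3 vertices, giving width 2; this decomposition certifies tw(G) ≤ 2. The edges 0–4–3–8–2–7–6–5–1–0 form a cycle, so G is not a tree and its treewidth is at least 2. Combining the bounds, tw(G) = 2.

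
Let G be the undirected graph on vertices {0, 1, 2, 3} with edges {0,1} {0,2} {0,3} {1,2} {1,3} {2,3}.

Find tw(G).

3

A width-3 tree decomposition is:
Bags: B1 = {0, 1, 2, 3}
Tree: (single bag)
A single bag containing all 4 vertices is trivially a valid decomposition of width 3. For the lower bound, the 4 vertices {0, 1, 2, 3} are pairwise adjacent, and any tree decomposition puts a clique entirely inside one bag — forcing width ≥ 3. Combining the bounds, tw(G) = 3.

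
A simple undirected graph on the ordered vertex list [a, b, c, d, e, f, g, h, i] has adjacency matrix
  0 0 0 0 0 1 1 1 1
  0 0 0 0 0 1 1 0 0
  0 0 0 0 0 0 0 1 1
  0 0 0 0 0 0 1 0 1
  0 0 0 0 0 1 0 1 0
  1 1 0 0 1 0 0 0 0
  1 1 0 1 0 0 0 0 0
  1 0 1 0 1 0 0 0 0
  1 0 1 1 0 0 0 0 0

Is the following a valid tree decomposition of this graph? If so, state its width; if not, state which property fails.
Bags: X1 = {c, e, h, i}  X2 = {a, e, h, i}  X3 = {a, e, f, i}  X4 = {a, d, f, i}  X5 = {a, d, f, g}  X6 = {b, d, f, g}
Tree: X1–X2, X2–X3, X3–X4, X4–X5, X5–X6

Vertex coverage: the bags together contain {a, b, c, d, e, f, g, h, i}, the full vertex set. Edge coverage: each edge of G has both endpoints in at least one bag. Running intersection: for every vertex, the bags containing it form a connected subtree. All three properties hold, so this is a valid tree decomposition of width max|bag| − 1 = 3, and hence tw(G) ≤ 3.

Yes; width 3.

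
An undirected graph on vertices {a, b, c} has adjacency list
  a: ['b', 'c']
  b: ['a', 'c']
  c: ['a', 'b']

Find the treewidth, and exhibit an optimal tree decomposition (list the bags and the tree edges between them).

Treewidth 2.
One optimal decomposition is:
Bags: B1 = {a, b, c}
Tree: (single bag)

A single bag containing all 3 vertices is trivially a valid decomposition of width 2. For the lower bound, the 3 vertices {a, b, c} are pairwise adjacent, and any tree decomposition puts a clique entirely inside one bag — forcing width ≥ 2. Hence tw(G) = 2 exactly.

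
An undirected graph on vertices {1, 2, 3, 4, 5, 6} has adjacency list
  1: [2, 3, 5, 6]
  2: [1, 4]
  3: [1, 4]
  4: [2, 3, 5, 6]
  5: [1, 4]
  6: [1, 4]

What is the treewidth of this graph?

A width-2 tree decomposition is:
Bags: B1 = {1, 4, 6}  B2 = {1, 2, 4}  B3 = {1, 4, 5}  B4 = {1, 3, 4}
Tree: B1–B2, B2–B3, B3–B4
The largest bag has 3 vertices, giving width 2; this decomposition certifies tw(G) ≤ 2. The edges 1–6–4–2–1 form a cycle, so G is not a tree and its treewidth is at least 2. The upper and lower bounds meet at 2, so that is the treewidth.

2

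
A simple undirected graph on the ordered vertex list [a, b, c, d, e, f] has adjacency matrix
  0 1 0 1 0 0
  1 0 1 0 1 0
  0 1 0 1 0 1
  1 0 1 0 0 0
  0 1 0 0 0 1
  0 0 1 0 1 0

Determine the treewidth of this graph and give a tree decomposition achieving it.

Each bag holds 3 vertices, so the decomposition has width 2, which upper-bounds the treewidth. Since d–a–b–c–d is a cycle in G, G is not acyclic. Forests are exactly the graphs of treewidth ≤ 1, so tw(G) ≥ 2. Hence tw(G) = 2 exactly.

Treewidth 2.
One such decomposition:
Bags: B1 = {a, c, d}  B2 = {a, b, c}  B3 = {b, c, f}  B4 = {b, e, f}
Tree: B1–B2, B2–B3, B3–B4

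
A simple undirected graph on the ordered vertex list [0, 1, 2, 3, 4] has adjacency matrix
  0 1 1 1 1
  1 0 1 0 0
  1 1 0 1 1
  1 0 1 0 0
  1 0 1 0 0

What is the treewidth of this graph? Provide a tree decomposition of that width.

The largest bag has 3 vertices, giving width 2; this decomposition certifies tw(G) ≤ 2. For the lower bound, the 3 vertices {0, 1, 2} are pairwise adjacent, and any tree decomposition puts a clique entirely inside one bag — forcing width ≥ 2. Therefore the treewidth is 2.

Treewidth 2.
Bags: B1 = {0, 2, 4}  B2 = {0, 2, 3}  B3 = {0, 1, 2}
Tree: B1–B2, B2–B3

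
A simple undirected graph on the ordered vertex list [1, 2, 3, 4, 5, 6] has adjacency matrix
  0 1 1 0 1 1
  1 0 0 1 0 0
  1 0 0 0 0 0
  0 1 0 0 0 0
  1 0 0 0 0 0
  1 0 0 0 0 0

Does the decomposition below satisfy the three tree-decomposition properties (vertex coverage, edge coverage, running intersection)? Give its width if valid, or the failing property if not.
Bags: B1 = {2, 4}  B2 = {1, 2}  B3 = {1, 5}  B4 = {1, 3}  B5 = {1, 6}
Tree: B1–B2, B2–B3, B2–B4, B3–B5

Checking the three conditions: (i) the bags cover all of {1, 2, 3, 4, 5, 6}; (ii) for each edge, some bag contains both endpoints; (iii) the bags containing any fixed vertex form a subtree. All hold, so the decomposition is valid with width 2 − 1 = 1.

Yes; width 1.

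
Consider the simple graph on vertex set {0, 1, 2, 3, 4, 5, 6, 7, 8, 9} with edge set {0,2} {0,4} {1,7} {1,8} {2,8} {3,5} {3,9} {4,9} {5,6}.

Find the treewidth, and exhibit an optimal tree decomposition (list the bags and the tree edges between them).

The largest bag has 2 vertices, giving width 1; this decomposition certifies tw(G) ≤ 1. G has an edge, so its treewidth is at least 1. The upper and lower bounds meet at 1, so that is the treewidth.

Treewidth 1.
Bags: B1 = {1, 7}  B2 = {1, 8}  B3 = {2, 8}  B4 = {0, 2}  B5 = {0, 4}  B6 = {4, 9}  B7 = {3, 9}  B8 = {3, 5}  B9 = {5, 6}
Tree: B1–B2, B2–B3, B3–B4, B4–B5, B5–B6, B6–B7, B7–B8, B8–B9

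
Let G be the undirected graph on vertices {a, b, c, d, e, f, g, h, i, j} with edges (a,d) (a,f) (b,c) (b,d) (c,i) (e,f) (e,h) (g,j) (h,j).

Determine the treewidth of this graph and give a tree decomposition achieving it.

Every bag has size at most 2, so the width is 2 − 1 = 1 and tw(G) ≤ 1. Any graph with an edge has treewidth ≥ 1, and G has the edge g–j. Therefore the treewidth is 1.

Treewidth 1.
Bags: B1 = {g, j}  B2 = {h, j}  B3 = {e, h}  B4 = {e, f}  B5 = {a, f}  B6 = {a, d}  B7 = {b, d}  B8 = {b, c}  B9 = {c, i}
Tree: B1–B2, B2–B3, B3–B4, B4–B5, B5–B6, B6–B7, B7–B8, B8–B9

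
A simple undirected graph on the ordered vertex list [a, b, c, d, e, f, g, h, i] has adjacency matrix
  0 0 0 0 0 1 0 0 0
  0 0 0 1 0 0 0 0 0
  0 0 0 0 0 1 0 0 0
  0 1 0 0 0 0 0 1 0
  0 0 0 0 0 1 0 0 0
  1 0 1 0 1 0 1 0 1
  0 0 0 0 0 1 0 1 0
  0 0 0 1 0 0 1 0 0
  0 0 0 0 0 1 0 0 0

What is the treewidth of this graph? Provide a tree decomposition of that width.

Every bag has size at most 2, so the width is 2 − 1 = 1 and tw(G) ≤ 1. Any graph with an edge has treewidth ≥ 1, and G has the edge f–a. Combining the bounds, tw(G) = 1.

Treewidth 1.
Bags: B1 = {a, f}  B2 = {f, g}  B3 = {g, h}  B4 = {d, h}  B5 = {f, i}  B6 = {b, d}  B7 = {e, f}  B8 = {c, f}
Tree: B1–B2, B2–B3, B3–B4, B1–B5, B4–B6, B5–B7, B5–B8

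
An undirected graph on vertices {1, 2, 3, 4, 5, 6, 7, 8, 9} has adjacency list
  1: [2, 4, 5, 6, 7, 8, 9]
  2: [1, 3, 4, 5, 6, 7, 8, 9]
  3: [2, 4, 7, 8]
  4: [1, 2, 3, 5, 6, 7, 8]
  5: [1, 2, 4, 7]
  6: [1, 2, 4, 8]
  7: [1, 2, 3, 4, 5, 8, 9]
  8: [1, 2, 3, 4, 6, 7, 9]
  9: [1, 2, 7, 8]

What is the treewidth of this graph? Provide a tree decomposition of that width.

Treewidth 4.
One optimal decomposition is:
Bags: B1 = {1, 2, 4, 6, 8}  B2 = {1, 2, 4, 7, 8}  B3 = {1, 2, 4, 5, 7}  B4 = {2, 3, 4, 7, 8}  B5 = {1, 2, 7, 8, 9}
Tree: B1–B2, B2–B3, B2–B4, B2–B5

Every bag has size at most 5, so the width is 5 − 1 = 4 and tw(G) ≤ 4. For the lower bound, the 5 vertices {1, 2, 7, 8, 9} are pairwise adjacent, and any tree decomposition puts a clique entirely inside one bag — forcing width ≥ 4. Combining the bounds, tw(G) = 4.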